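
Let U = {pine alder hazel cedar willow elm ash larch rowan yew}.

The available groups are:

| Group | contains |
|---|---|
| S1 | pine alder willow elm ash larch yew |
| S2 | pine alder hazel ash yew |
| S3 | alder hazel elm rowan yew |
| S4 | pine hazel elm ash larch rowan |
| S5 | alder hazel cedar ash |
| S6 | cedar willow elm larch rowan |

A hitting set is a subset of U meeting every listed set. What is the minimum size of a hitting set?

2

The 2 items {elm, ash} hit every group.
The groups S2, S6 are pairwise disjoint, so any hitting set needs a separate item for each — at least 2. Hence 2 is optimal.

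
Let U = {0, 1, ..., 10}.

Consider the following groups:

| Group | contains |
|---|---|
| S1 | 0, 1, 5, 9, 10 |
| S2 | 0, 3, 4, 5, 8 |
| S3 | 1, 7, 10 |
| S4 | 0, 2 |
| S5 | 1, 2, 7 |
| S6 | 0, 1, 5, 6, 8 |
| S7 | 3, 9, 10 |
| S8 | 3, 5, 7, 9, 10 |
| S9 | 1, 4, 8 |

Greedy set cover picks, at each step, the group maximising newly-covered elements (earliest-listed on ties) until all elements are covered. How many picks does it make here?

4

Greedy: pick S1 (covers 5 new) → pick S2 (covers 3 new) → pick S5 (covers 2 new) → pick S6 (covers 1 new). Total picks: 4.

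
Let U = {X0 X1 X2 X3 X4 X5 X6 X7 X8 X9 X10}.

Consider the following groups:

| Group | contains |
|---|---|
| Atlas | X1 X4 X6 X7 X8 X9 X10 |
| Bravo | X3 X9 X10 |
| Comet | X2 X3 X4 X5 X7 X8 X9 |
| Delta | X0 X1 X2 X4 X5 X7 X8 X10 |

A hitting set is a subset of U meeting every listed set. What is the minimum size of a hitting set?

Take H = {X8, X9}. Each listed group contains at least one of these, so H is a hitting set of size 2.
No single item lies in every group, so at least 2 are needed and 2 is optimal.

2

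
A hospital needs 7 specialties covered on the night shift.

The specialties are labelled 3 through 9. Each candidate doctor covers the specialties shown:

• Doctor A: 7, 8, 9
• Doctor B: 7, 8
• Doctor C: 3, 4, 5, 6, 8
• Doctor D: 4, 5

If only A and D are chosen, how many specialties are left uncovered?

Union of A, D = {4, 5, 7, 8, 9}.
Not covered: 3, 6 — 2 specialties.

2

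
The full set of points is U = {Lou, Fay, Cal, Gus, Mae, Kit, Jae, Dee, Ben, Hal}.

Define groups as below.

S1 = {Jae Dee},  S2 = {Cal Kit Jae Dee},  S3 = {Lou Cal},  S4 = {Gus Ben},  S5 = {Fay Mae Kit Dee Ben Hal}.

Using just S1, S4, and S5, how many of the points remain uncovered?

2

Union of S1, S4, S5 = {Fay, Gus, Mae, Kit, Jae, Dee, Ben, Hal}.
Not covered: Lou, Cal — 2 points.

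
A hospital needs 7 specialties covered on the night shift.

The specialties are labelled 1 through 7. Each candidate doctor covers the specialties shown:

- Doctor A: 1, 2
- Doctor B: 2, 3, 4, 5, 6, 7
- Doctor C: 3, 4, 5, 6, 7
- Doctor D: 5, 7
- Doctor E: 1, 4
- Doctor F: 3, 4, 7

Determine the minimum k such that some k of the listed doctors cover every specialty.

2

Take {A, B}. Their union is {1, 2, 3, 4, 5, 6, 7}, which is all 7 specialties.
No single doctor has all 7 specialties (the largest, B, has 6), so 2 is optimal.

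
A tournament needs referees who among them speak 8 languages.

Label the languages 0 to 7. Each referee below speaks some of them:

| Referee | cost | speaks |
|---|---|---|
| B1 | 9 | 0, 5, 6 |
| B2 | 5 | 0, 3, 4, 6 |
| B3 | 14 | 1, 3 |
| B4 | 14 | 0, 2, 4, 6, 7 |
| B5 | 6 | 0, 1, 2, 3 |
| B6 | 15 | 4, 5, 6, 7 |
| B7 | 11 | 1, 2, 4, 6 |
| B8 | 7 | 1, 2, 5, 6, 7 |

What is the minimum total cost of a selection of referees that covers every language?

12

B2, B8 together cover every language (B2 ∪ B8 = {0, 1, 2, 3, 4, 5, 6, 7}); total cost 5 + 7 = 12.
No covering selection has total cost below 12.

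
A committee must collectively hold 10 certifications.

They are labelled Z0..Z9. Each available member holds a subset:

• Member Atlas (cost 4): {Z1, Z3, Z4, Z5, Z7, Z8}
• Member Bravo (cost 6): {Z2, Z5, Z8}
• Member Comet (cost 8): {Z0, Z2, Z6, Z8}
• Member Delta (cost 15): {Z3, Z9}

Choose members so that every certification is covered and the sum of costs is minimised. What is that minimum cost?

Atlas, Comet, Delta together cover every certification (Atlas ∪ Comet ∪ Delta = {Z0, Z1, Z2, Z3, Z4, Z5, Z6, Z7, Z8, Z9}); total cost 4 + 8 + 15 = 27.
No covering selection has total cost below 27.

27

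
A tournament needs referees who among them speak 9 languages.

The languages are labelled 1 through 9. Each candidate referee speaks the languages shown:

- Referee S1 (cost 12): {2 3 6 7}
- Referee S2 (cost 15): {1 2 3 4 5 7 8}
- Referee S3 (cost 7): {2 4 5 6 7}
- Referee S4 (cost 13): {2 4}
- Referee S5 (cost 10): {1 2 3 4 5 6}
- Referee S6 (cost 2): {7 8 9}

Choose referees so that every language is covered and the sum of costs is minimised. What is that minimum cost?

12

S5, S6 together cover every language (S5 ∪ S6 = {1, 2, 3, 4, 5, 6, 7, 8, 9}); total cost 10 + 2 = 12.
No covering selection has total cost below 12.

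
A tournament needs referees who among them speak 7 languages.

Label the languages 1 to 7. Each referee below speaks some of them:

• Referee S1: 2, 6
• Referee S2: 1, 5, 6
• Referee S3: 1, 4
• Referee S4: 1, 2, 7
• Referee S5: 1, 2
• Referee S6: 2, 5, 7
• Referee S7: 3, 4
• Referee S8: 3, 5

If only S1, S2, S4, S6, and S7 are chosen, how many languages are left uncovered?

0

Union of S1, S2, S4, S6, S7 = {1, 2, 3, 4, 5, 6, 7} — that's every language, so 0 are uncovered.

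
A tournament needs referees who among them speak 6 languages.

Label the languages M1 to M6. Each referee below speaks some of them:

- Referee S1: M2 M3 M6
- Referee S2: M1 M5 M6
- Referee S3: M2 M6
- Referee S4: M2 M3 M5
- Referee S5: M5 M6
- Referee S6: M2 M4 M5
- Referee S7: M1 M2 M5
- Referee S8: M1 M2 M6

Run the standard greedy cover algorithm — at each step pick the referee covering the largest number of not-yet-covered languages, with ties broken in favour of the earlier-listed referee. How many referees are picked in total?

Greedy: pick S1 (covers 3 new) → pick S2 (covers 2 new) → pick S6 (covers 1 new). Total picks: 3.

3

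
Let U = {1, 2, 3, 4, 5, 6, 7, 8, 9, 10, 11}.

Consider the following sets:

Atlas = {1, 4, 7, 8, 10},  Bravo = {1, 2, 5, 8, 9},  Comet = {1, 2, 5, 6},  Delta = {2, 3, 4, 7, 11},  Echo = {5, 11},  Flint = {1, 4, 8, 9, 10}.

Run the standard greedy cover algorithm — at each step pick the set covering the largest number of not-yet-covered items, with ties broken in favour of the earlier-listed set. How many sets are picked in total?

4

Greedy: pick Atlas (covers 5 new) → pick Bravo (covers 3 new) → pick Delta (covers 2 new) → pick Comet (covers 1 new). Total picks: 4.
(The true minimum cover uses only 3 sets, so greedy is not optimal here.)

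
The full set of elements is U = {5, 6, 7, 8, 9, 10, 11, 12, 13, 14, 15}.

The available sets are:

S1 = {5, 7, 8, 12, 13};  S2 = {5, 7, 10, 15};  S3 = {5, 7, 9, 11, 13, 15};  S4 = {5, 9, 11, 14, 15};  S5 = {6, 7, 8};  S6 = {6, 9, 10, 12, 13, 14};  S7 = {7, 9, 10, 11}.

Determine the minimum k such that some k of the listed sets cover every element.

3

Take {S1, S4, S6}. Their union is {5, 6, 7, 8, 9, 10, 11, 12, 13, 14, 15}, which is all 11 elements.
No 2 of the 7 sets cover everything (all 21 combinations miss at least one element), so 3 is optimal.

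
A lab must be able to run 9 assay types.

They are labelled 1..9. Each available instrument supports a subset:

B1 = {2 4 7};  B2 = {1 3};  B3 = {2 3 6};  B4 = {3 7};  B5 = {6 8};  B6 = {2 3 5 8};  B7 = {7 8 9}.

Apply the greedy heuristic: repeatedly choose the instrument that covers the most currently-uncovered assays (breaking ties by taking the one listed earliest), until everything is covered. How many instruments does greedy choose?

5

Greedy: pick B6 (covers 4 new) → pick B1 (covers 2 new) → pick B2 (covers 1 new) → pick B3 (covers 1 new) → pick B7 (covers 1 new). Total picks: 5.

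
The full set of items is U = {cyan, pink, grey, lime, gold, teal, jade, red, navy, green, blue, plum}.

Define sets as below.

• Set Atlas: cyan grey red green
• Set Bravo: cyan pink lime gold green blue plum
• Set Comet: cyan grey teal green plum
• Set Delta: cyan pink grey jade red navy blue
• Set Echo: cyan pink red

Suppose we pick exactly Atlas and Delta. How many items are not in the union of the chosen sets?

Union of Atlas, Delta = {cyan, pink, grey, jade, red, navy, green, blue}.
Not covered: lime, gold, teal, plum — 4 items.

4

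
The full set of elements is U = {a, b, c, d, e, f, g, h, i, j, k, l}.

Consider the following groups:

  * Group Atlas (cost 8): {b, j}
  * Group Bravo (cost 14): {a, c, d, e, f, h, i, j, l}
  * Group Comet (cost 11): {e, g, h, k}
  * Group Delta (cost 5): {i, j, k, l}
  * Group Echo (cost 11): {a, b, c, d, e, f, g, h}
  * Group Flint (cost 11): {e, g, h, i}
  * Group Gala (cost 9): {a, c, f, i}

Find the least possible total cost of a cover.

Delta, Echo together cover every element (Delta ∪ Echo = {a, b, c, d, e, f, g, h, i, j, k, l}); total cost 5 + 11 = 16.
No covering selection has total cost below 16.

16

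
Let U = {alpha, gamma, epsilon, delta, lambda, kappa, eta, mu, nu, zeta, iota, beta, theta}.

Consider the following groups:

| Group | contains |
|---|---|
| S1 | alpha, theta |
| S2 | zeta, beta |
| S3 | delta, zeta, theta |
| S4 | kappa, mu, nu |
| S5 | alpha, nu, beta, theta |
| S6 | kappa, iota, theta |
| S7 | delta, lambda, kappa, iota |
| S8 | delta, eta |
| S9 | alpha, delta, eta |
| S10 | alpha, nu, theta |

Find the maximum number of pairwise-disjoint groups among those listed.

4

S1, S2, S4, S8 are pairwise disjoint (S1={alpha,theta}; S2={zeta,beta}; S4={kappa,mu,nu}; S8={delta,eta}).
Every remaining group overlaps one of these, and no 5 of the listed groups are pairwise disjoint, so 4 is the maximum.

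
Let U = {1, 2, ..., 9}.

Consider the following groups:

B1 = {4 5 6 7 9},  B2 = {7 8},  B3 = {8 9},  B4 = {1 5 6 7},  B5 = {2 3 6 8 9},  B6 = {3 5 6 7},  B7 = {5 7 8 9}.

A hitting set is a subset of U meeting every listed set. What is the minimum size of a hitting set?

H = {7, 8} meets every group (each contains at least one member of H), and |H| = 2.
The groups B3, B6 are pairwise disjoint, so any hitting set needs a separate element for each — at least 2. Hence 2 is optimal.

2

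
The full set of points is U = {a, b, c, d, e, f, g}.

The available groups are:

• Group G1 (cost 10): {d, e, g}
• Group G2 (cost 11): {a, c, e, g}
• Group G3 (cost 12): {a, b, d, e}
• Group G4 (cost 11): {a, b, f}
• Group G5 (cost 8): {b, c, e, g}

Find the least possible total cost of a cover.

G1, G4, G5 together cover every point (G1 ∪ G4 ∪ G5 = {a, b, c, d, e, f, g}); total cost 10 + 11 + 8 = 29.
No covering selection has total cost below 29.

29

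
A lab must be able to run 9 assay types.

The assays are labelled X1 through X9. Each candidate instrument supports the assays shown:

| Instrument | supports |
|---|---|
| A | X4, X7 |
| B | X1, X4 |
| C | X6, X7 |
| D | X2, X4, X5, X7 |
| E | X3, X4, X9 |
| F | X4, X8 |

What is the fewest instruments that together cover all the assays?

B and C and D and E and F together: B ∪ C ∪ D ∪ E ∪ F = {X1, X2, X3, X4, X5, X6, X7, X8, X9} — every assay is covered.
No 4 of the 6 instruments cover everything (all 15 combinations miss at least one assay), so 5 is optimal.

5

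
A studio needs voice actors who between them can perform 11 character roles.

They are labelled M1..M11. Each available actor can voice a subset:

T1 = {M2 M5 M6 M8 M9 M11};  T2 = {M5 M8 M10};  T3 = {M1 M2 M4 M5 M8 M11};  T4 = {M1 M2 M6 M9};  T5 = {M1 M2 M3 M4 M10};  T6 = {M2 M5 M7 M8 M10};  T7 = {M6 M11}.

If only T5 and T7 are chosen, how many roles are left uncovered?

4

Union of T5, T7 = {M1, M2, M3, M4, M6, M10, M11}.
Not covered: M5, M7, M8, M9 — 4 roles.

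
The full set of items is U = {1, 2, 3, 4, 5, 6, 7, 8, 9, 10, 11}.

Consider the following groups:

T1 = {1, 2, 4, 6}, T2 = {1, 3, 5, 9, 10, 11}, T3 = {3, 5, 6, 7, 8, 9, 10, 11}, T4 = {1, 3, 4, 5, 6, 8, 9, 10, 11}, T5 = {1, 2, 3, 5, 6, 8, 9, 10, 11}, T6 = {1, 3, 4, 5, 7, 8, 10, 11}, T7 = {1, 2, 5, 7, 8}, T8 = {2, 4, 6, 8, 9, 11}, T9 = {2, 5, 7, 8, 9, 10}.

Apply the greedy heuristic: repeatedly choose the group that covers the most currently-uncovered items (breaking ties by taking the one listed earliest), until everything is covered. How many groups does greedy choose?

Greedy: pick T4 (covers 9 new) → pick T7 (covers 2 new). Total picks: 2.

2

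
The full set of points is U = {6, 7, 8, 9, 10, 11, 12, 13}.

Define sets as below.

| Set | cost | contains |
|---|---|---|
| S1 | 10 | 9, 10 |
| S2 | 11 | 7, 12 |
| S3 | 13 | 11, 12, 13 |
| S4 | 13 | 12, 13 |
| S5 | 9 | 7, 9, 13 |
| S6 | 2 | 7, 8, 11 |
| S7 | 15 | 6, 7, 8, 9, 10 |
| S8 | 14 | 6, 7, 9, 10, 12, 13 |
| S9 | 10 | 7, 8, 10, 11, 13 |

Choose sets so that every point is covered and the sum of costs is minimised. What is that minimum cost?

16

S6, S8 together cover every point (S6 ∪ S8 = {6, 7, 8, 9, 10, 11, 12, 13}); total cost 2 + 14 = 16.
No covering selection has total cost below 16.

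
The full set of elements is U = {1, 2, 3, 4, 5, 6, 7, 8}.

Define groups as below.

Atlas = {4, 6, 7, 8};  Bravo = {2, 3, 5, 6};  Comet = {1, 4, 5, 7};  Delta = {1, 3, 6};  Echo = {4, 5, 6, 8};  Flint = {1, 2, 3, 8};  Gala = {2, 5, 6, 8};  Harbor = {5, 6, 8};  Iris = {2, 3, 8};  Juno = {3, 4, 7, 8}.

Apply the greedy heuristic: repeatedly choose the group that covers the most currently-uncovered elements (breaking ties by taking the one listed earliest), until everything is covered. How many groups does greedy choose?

3

Greedy: pick Atlas (covers 4 new) → pick Bravo (covers 3 new) → pick Comet (covers 1 new). Total picks: 3.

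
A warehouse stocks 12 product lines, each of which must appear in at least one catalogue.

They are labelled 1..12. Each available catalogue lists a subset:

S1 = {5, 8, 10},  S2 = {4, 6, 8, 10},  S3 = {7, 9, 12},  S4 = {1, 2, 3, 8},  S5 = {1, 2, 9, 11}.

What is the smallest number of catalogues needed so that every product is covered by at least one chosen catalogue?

Take {S1, S2, S3, S4, S5}. Their union is {1, 2, 3, 4, 5, 6, 7, 8, 9, 10, 11, 12}, which is all 12 products.
No 4 of the 5 catalogues cover everything (all 5 combinations miss at least one product), so 5 is optimal.

5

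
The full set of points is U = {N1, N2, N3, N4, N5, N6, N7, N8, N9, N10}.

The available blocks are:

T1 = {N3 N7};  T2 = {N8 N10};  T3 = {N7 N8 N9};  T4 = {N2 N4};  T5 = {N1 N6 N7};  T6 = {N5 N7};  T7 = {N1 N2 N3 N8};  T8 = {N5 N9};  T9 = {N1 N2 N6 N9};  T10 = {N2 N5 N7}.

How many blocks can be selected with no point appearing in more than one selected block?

T2, T4, T5, T8 are pairwise disjoint (T2={N8,N10}; T4={N2,N4}; T5={N1,N6,N7}; T8={N5,N9}).
Every remaining block overlaps one of these, and no 5 of the listed blocks are pairwise disjoint, so 4 is the maximum.

4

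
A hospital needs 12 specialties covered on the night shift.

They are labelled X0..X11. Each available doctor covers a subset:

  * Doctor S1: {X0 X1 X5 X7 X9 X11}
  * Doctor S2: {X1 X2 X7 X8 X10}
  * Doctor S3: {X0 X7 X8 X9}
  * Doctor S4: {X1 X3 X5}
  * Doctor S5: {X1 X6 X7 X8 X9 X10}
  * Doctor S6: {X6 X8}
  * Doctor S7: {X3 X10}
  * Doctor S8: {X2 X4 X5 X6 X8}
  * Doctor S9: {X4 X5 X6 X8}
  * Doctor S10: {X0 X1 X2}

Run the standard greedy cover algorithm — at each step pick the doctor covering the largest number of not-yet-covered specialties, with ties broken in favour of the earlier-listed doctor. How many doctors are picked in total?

Greedy: pick S1 (covers 6 new) → pick S8 (covers 4 new) → pick S7 (covers 2 new). Total picks: 3.

3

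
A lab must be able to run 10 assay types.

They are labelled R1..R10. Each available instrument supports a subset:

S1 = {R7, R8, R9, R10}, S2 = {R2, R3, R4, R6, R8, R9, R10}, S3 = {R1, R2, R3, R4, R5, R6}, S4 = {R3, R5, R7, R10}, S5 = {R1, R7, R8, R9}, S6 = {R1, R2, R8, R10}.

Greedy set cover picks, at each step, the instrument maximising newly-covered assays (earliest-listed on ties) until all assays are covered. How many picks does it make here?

Greedy: pick S2 (covers 7 new) → pick S3 (covers 2 new) → pick S1 (covers 1 new). Total picks: 3.
(The true minimum cover uses only 2 instruments, so greedy is not optimal here.)

3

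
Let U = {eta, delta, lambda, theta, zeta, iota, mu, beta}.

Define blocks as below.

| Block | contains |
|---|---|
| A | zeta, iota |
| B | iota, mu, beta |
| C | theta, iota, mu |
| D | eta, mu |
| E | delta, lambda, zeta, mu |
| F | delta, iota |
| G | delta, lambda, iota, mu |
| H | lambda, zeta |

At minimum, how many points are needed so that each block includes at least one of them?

T = {eta, zeta, iota} meets every block (each contains at least one member of T), and |T| = 3.
The blocks D, F, H are pairwise disjoint, so any hitting set needs a separate point for each — at least 3. Hence 3 is optimal.

3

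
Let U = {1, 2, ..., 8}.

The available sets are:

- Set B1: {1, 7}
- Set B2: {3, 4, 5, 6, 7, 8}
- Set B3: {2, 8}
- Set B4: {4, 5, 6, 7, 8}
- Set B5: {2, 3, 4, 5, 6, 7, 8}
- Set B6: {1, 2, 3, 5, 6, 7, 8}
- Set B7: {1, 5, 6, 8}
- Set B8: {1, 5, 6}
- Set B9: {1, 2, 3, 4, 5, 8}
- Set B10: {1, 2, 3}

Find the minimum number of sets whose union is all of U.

2

B5 and B10 together: B5 ∪ B10 = {1, 2, 3, 4, 5, 6, 7, 8} — every element is covered.
No single set has all 8 elements (the largest, B5, has 7), so 2 is optimal.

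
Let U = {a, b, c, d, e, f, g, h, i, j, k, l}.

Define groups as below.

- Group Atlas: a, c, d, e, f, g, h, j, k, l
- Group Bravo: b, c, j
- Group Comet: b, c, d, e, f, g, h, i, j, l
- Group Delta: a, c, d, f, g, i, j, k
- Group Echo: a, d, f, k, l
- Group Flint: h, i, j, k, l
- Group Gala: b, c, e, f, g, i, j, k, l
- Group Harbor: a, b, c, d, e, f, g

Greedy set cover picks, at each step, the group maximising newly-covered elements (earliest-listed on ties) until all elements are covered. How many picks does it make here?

Greedy: pick Atlas (covers 10 new) → pick Comet (covers 2 new). Total picks: 2.

2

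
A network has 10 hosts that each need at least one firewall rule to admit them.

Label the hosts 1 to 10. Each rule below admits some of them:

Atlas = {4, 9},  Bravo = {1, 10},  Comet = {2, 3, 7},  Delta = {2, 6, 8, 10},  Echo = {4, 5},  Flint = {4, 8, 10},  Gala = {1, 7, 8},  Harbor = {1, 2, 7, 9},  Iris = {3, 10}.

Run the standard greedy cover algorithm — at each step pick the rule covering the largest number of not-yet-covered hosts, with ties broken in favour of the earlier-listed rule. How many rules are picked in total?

4

Greedy: pick Delta (covers 4 new) → pick Harbor (covers 3 new) → pick Echo (covers 2 new) → pick Comet (covers 1 new). Total picks: 4.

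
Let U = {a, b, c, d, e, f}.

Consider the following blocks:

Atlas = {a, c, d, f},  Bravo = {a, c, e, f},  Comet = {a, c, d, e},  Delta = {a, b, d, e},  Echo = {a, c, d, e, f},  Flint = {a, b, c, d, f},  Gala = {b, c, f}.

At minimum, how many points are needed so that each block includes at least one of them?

2

H = {d, f} meets every block (each contains at least one member of H), and |H| = 2.
No single point lies in every block, so at least 2 are needed and 2 is optimal.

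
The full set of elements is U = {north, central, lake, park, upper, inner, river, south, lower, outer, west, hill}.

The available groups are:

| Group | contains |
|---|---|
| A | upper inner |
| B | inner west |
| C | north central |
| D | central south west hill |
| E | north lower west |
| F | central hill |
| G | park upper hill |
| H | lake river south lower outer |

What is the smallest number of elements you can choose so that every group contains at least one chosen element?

The 4 elements {central, park, inner, lower} hit every group.
The groups B, C, G, H are pairwise disjoint, so any hitting set needs a separate element for each — at least 4. Hence 4 is optimal.

4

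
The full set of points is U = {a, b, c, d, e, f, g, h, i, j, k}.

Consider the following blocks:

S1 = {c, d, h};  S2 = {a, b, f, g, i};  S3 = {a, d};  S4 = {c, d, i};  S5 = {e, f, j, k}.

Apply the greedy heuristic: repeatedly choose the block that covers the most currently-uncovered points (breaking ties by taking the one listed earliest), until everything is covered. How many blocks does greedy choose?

Greedy: pick S2 (covers 5 new) → pick S1 (covers 3 new) → pick S5 (covers 3 new). Total picks: 3.

3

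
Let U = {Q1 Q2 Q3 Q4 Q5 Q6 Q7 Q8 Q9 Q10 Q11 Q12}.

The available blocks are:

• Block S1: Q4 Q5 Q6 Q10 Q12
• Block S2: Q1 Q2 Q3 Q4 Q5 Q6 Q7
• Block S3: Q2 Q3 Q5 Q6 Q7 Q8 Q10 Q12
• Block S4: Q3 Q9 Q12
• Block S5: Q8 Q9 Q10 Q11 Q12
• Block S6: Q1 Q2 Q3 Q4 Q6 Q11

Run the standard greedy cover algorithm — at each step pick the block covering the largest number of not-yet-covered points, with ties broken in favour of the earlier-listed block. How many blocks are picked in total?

Greedy: pick S3 (covers 8 new) → pick S6 (covers 3 new) → pick S4 (covers 1 new). Total picks: 3.
(The true minimum cover uses only 2 blocks, so greedy is not optimal here.)

3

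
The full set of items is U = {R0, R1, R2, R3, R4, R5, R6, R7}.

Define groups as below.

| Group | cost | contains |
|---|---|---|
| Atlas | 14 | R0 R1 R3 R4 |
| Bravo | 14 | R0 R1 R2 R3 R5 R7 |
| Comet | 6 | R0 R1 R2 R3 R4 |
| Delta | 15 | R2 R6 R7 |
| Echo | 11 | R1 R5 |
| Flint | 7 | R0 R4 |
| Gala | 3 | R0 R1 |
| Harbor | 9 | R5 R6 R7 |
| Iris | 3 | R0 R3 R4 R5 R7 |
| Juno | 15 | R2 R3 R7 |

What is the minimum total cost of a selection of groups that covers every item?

Comet, Harbor together cover every item (Comet ∪ Harbor = {R0, R1, R2, R3, R4, R5, R6, R7}); total cost 6 + 9 = 15.
The greedy pick Iris, Comet, Harbor costs 18; no covering selection beats 15.

15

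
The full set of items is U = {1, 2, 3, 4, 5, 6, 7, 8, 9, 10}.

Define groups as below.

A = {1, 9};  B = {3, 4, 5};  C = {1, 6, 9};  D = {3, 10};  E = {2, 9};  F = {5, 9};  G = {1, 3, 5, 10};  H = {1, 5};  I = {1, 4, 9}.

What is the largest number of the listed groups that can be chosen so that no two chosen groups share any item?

D, E, H are pairwise disjoint (D={3,10}; E={2,9}; H={1,5}).
Every remaining group overlaps one of these, and no 4 of the listed groups are pairwise disjoint, so 3 is the maximum.

3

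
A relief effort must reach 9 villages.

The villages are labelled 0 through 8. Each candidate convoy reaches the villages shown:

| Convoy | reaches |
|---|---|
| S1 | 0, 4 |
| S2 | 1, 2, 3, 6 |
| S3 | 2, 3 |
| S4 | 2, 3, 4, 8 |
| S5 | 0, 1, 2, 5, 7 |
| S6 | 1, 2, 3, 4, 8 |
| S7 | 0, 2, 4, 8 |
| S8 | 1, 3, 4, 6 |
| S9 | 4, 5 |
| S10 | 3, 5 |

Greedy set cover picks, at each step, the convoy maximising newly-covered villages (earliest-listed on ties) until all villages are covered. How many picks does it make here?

Greedy: pick S5 (covers 5 new) → pick S4 (covers 3 new) → pick S2 (covers 1 new). Total picks: 3.

3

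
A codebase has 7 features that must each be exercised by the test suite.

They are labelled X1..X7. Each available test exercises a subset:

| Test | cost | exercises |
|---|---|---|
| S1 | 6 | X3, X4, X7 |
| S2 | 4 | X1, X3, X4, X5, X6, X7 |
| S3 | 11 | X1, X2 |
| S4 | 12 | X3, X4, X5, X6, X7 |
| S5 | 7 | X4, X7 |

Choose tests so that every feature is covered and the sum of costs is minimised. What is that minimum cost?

S2, S3 together cover every feature (S2 ∪ S3 = {X1, X2, X3, X4, X5, X6, X7}); total cost 4 + 11 = 15.
No covering selection has total cost below 15.

15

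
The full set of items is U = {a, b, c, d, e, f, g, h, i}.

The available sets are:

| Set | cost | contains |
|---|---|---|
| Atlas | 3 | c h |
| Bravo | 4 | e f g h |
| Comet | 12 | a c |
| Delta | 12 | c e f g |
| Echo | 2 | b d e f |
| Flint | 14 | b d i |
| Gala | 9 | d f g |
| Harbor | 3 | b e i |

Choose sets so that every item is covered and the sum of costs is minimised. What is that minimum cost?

21

Bravo, Comet, Echo, Harbor together cover every item (Bravo ∪ Comet ∪ Echo ∪ Harbor = {a, b, c, d, e, f, g, h, i}); total cost 4 + 12 + 2 + 3 = 21.
The greedy pick Echo, Atlas, Harbor, Bravo, Comet costs 24; no covering selection beats 21.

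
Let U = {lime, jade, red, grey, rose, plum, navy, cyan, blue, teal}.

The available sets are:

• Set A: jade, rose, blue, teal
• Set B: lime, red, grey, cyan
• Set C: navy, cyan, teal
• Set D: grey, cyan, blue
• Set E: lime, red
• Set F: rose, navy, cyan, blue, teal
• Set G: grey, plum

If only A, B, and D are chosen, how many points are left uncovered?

2

Union of A, B, D = {lime, jade, red, grey, rose, cyan, blue, teal}.
Not covered: plum, navy — 2 points.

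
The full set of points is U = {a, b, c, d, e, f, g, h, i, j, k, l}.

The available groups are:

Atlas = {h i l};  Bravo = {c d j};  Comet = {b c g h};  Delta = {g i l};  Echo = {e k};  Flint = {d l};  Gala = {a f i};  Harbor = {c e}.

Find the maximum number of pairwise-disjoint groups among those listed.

Comet, Echo, Flint, Gala are pairwise disjoint (Comet={b,c,g,h}; Echo={e,k}; Flint={d,l}; Gala={a,f,i}).
Every remaining group overlaps one of these, and no 5 of the listed groups are pairwise disjoint, so 4 is the maximum.

4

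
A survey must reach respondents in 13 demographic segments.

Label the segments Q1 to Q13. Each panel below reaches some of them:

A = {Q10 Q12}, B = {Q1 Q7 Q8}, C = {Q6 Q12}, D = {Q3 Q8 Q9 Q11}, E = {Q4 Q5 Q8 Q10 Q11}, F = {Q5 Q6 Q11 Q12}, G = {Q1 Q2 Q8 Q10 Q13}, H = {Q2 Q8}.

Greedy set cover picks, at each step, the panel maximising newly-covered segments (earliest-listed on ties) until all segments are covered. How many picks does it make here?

5

Greedy: pick E (covers 5 new) → pick G (covers 3 new) → pick C (covers 2 new) → pick D (covers 2 new) → pick B (covers 1 new). Total picks: 5.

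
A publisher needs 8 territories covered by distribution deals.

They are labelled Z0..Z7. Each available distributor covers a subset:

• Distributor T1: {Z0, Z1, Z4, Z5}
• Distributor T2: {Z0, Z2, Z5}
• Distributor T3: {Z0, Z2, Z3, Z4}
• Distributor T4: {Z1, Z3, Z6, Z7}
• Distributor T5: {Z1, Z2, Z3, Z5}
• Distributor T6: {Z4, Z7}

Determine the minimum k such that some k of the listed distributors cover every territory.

T3 and T4 and T5 together: T3 ∪ T4 ∪ T5 = {Z0, Z1, Z2, Z3, Z4, Z5, Z6, Z7} — every territory is covered.
Only T4 contains Z6, so T4 is forced; the remaining 4 territories need at least 2 more distributors (each remaining distributor adds at most 3) — so at least 3 distributors are needed, and 3 is optimal.

3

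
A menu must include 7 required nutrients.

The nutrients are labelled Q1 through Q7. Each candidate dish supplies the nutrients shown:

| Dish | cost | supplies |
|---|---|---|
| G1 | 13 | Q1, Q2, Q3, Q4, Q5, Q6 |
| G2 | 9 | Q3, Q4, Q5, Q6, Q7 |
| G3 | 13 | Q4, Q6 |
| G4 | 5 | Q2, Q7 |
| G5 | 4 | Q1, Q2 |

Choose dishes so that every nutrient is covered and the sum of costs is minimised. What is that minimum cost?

G2, G5 together cover every nutrient (G2 ∪ G5 = {Q1, Q2, Q3, Q4, Q5, Q6, Q7}); total cost 9 + 4 = 13.
No covering selection has total cost below 13.

13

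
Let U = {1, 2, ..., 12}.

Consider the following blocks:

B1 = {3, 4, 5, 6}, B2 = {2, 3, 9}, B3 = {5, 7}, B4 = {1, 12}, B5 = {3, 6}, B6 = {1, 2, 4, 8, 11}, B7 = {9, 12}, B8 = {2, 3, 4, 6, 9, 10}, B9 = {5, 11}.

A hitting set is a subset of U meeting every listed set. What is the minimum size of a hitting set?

4

Take H = {2, 3, 5, 12}. Each listed block contains at least one of these, so H is a hitting set of size 4.
The blocks B3, B5, B6, B7 are pairwise disjoint, so any hitting set needs a separate point for each — at least 4. Hence 4 is optimal.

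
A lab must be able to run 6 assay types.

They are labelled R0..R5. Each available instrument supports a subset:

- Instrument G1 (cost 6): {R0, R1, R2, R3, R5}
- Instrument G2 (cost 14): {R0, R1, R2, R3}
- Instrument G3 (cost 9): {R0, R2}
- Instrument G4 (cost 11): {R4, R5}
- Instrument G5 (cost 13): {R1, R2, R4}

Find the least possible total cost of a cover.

G1, G4 together cover every assay (G1 ∪ G4 = {R0, R1, R2, R3, R4, R5}); total cost 6 + 11 = 17.
No covering selection has total cost below 17.

17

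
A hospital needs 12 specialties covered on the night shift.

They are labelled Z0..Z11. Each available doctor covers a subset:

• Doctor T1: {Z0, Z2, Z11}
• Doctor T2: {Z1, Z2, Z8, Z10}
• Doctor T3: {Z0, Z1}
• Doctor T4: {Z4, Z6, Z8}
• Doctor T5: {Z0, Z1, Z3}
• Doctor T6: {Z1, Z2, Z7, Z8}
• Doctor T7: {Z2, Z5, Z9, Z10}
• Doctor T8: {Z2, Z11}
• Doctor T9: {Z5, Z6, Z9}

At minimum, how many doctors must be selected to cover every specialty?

5

T1 and T4 and T5 and T6 and T7 together: T1 ∪ T4 ∪ T5 ∪ T6 ∪ T7 = {Z0, Z1, Z2, Z3, Z4, Z5, Z6, Z7, Z8, Z9, Z10, Z11} — every specialty is covered.
No 4 of the 9 doctors cover everything (all 126 combinations miss at least one specialty), so 5 is optimal.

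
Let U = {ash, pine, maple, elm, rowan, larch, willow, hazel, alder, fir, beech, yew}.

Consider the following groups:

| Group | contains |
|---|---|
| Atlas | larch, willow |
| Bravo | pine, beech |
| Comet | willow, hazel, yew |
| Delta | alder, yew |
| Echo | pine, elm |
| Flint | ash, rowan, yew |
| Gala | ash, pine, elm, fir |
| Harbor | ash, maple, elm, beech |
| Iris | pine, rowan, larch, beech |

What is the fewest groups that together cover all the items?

5

Comet, Delta, Gala, Harbor, and Iris cover everything between them: the union {ash, pine, maple, elm, rowan, larch, willow, hazel, alder, fir, beech, yew} is all of U.
No 4 of the 9 groups cover everything (all 126 combinations miss at least one item), so 5 is optimal.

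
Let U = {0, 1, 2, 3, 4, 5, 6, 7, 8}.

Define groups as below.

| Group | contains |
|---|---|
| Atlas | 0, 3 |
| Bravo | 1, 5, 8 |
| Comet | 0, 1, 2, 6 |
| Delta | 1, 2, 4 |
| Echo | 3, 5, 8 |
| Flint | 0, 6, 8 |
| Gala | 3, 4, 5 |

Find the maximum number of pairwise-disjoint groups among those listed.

2

Flint, Gala are pairwise disjoint (Flint={0,6,8}; Gala={3,4,5}).
Every remaining group overlaps one of these, and no 3 of the listed groups are pairwise disjoint, so 2 is the maximum.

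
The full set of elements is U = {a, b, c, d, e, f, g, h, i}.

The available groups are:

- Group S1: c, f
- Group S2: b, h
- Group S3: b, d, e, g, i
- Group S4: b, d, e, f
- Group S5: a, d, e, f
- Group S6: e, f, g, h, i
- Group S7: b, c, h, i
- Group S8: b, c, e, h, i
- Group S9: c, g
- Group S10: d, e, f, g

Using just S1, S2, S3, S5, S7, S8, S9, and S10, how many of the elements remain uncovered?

Union of S1, S2, S3, S5, S7, S8, S9, S10 = {a, b, c, d, e, f, g, h, i} — that's every element, so 0 are uncovered.

0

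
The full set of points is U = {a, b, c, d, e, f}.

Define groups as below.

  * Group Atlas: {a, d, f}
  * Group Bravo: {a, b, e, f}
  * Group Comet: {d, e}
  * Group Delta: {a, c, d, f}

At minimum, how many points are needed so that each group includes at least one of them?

H = {e, f} meets every group (each contains at least one member of H), and |H| = 2.
No single point lies in every group, so at least 2 are needed and 2 is optimal.

2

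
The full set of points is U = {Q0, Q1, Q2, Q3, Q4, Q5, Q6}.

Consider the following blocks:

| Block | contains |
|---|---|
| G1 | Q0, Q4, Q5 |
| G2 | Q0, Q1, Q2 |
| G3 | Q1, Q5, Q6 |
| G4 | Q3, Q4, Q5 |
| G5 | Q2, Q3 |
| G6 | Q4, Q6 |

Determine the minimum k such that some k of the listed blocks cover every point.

3

Take {G2, G3, G4}. Their union is {Q0, Q1, Q2, Q3, Q4, Q5, Q6}, which is all 7 points.
Each block has at most 3 points, and 2·3 = 6 < 7 — so at least 3 blocks are needed, and 3 is optimal.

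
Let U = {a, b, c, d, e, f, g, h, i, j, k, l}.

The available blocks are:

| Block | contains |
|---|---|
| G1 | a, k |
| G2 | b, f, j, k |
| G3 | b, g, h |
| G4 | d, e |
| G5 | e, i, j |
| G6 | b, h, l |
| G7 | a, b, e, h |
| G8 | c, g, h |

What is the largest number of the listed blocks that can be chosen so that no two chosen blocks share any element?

3

G1, G4, G6 are pairwise disjoint (G1={a,k}; G4={d,e}; G6={b,h,l}).
Every remaining block overlaps one of these, and no 4 of the listed blocks are pairwise disjoint, so 3 is the maximum.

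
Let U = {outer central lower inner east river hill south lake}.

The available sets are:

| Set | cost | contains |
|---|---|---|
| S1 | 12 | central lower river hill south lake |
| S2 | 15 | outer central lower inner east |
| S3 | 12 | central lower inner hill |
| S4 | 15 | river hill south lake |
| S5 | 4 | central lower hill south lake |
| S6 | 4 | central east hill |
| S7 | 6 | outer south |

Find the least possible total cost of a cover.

27

S1, S2 together cover every item (S1 ∪ S2 = {outer, central, lower, inner, east, river, hill, south, lake}); total cost 12 + 15 = 27.
The greedy pick S5, S6, S7, S1, S3 costs 38; no covering selection beats 27.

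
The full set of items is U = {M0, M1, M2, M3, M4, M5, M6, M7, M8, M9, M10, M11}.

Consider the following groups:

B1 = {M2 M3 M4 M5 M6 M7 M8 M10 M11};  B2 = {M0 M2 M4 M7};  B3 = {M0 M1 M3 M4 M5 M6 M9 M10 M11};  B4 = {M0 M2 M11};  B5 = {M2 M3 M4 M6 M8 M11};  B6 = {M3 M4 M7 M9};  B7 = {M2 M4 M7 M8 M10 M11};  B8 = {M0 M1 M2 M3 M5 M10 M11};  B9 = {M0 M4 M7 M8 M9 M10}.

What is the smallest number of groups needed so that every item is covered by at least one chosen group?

B1 and B3 together: B1 ∪ B3 = {M0, M1, M2, M3, M4, M5, M6, M7, M8, M9, M10, M11} — every item is covered.
No single group has all 12 items (the largest, B1, has 9), so 2 is optimal.

2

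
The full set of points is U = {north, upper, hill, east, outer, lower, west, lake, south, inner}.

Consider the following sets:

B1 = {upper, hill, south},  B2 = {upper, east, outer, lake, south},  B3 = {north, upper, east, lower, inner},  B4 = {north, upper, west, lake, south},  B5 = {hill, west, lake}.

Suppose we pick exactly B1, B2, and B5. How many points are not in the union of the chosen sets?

Union of B1, B2, B5 = {upper, hill, east, outer, west, lake, south}.
Not covered: north, lower, inner — 3 points.

3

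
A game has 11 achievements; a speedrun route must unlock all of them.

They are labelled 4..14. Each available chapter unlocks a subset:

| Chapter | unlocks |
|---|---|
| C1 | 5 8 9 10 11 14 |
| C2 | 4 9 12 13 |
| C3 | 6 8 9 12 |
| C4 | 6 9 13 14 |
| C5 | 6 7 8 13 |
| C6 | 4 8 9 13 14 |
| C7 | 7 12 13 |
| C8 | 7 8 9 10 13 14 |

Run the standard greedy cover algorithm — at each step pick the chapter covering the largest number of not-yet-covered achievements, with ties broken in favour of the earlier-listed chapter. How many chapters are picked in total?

3

Greedy: pick C1 (covers 6 new) → pick C2 (covers 3 new) → pick C5 (covers 2 new). Total picks: 3.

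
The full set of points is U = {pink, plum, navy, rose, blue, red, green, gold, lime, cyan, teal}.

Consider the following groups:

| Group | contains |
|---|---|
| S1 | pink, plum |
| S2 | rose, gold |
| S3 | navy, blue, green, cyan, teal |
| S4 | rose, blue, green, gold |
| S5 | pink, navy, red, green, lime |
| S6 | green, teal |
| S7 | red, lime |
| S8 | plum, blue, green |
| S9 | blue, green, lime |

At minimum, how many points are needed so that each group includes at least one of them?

4

Take H = {pink, red, green, gold}. Each listed group contains at least one of these, so H is a hitting set of size 4.
The groups S1, S2, S6, S7 are pairwise disjoint, so any hitting set needs a separate point for each — at least 4. Hence 4 is optimal.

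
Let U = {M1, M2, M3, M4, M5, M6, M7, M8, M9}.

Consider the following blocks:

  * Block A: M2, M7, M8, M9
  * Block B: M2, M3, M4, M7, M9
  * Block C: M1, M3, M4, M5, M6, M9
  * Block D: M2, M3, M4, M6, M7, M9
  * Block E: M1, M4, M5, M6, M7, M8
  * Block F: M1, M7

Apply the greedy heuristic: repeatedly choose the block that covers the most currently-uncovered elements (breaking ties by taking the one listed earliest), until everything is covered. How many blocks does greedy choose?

2

Greedy: pick C (covers 6 new) → pick A (covers 3 new). Total picks: 2.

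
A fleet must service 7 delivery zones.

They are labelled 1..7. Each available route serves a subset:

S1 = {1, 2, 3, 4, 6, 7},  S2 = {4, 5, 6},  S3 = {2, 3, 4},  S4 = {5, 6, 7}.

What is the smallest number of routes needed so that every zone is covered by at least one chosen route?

2

Take {S1, S2}. Their union is {1, 2, 3, 4, 5, 6, 7}, which is all 7 zones.
No single route has all 7 zones (the largest, S1, has 6), so 2 is optimal.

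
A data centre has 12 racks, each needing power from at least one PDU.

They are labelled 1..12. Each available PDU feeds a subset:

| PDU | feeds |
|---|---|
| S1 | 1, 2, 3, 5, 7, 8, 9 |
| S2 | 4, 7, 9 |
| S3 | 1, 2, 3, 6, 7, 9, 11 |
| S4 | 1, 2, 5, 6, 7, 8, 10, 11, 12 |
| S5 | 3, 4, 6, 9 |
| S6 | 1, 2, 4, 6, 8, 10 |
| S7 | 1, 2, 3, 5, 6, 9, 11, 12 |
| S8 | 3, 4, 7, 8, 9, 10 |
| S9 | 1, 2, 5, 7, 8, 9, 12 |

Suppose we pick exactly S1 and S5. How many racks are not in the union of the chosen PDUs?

Union of S1, S5 = {1, 2, 3, 4, 5, 6, 7, 8, 9}.
Not covered: 10, 11, 12 — 3 racks.

3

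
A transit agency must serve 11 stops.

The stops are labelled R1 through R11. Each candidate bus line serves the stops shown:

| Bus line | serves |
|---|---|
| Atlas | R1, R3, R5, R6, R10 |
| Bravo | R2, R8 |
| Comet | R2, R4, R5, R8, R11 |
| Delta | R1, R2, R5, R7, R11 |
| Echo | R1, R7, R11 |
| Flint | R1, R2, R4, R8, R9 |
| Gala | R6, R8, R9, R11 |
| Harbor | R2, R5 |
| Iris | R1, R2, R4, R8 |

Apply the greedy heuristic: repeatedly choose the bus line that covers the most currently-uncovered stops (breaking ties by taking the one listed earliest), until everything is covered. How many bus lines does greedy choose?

4

Greedy: pick Atlas (covers 5 new) → pick Comet (covers 4 new) → pick Delta (covers 1 new) → pick Flint (covers 1 new). Total picks: 4.
(The true minimum cover uses only 3 bus lines, so greedy is not optimal here.)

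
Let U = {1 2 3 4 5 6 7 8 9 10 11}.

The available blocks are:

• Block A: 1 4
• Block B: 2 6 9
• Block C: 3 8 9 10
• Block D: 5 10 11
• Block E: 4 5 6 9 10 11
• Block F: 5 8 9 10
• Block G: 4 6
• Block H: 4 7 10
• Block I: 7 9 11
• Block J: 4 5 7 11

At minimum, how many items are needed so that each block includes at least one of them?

Take T = {4, 5, 9}. Each listed block contains at least one of these, so T is a hitting set of size 3.
The blocks A, B, D are pairwise disjoint, so any hitting set needs a separate item for each — at least 3. Hence 3 is optimal.

3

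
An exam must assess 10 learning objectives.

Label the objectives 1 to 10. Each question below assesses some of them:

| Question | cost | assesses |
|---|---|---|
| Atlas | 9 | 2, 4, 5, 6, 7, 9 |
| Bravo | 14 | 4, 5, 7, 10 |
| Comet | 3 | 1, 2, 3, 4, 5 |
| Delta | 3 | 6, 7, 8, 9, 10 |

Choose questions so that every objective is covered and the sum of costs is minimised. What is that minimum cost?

Comet, Delta together cover every objective (Comet ∪ Delta = {1, 2, 3, 4, 5, 6, 7, 8, 9, 10}); total cost 3 + 3 = 6.
No covering selection has total cost below 6.

6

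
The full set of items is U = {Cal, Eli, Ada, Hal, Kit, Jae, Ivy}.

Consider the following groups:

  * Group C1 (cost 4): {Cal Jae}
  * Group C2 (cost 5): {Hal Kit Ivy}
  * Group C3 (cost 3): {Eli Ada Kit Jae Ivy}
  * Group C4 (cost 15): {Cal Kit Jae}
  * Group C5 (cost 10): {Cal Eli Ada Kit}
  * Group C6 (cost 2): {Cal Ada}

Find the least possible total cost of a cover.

C2, C3, C6 together cover every item (C2 ∪ C3 ∪ C6 = {Cal, Eli, Ada, Hal, Kit, Jae, Ivy}); total cost 5 + 3 + 2 = 10.
No covering selection has total cost below 10.

10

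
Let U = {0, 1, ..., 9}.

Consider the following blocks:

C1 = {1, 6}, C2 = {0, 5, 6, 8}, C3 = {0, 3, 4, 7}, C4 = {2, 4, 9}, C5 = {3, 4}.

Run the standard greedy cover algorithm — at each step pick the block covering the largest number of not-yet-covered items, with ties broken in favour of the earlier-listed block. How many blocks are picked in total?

Greedy: pick C2 (covers 4 new) → pick C3 (covers 3 new) → pick C4 (covers 2 new) → pick C1 (covers 1 new). Total picks: 4.

4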